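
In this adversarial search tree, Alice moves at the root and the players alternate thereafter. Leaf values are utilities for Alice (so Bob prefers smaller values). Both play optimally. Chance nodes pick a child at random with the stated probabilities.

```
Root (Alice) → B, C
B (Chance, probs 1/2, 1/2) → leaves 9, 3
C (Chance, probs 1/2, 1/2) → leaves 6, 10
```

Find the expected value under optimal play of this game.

B (Chance): 1/2·9 + 1/2·3 = 6
C (Chance): 1/2·6 + 1/2·10 = 8
Root (Alice): max(6, 8) = 8

8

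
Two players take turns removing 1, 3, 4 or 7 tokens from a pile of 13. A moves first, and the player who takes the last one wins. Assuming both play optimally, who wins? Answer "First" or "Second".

W/L table (W = player to move can force a win):
i:   0  1  2  3  4  5  6  7  8  9 10 11 12 13
     L  W  L  W  W  W  W  W  L  W  L  W  W  W
Position 13 is W, so the first player wins.

First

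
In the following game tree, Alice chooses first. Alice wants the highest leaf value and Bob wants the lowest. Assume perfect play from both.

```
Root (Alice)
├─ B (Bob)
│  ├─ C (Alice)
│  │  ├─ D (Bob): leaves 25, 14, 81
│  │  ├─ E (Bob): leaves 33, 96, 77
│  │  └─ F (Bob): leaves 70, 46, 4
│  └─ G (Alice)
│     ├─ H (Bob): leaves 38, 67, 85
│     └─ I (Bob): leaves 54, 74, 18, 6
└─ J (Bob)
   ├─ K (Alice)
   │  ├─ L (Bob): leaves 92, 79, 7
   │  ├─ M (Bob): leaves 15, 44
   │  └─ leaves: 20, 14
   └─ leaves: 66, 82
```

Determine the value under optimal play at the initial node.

D (Bob): min(25, 14, 81) = 14
E (Bob): min(33, 96, 77) = 33
F (Bob): min(70, 46, 4) = 4
C (Alice): max(14, 33, 4) = 33
H (Bob): min(38, 67, 85) = 38
I (Bob): min(54, 74, 18, 6) = 6
G (Alice): max(38, 6) = 38
B (Bob): min(33, 38) = 33
L (Bob): min(92, 79, 7) = 7
M (Bob): min(15, 44) = 15
K (Alice): max(7, 15, 20, 14) = 20
J (Bob): min(20, 66, 82) = 20
Root (Alice): max(33, 20) = 33

33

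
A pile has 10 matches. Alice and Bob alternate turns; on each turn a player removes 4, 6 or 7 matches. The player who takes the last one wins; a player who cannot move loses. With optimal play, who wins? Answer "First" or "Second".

First

Mark each pile size as W (mover wins) or L (mover loses):
i:   0  1  2  3  4  5  6  7  8  9 10
     L  L  L  L  W  W  W  W  W  W  W
Position 10 is W, so the first player wins.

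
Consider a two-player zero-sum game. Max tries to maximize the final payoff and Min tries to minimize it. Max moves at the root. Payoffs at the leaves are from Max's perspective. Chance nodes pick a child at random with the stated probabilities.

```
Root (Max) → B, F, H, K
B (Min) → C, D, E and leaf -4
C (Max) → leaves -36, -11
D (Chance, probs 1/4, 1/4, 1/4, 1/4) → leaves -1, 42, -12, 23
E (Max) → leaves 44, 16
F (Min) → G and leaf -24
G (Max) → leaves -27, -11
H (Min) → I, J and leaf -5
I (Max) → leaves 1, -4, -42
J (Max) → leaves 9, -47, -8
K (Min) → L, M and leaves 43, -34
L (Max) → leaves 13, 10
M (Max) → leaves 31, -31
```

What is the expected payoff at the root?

C (Max): max(-36, -11) = -11
D (Chance): 1/4·-1 + 1/4·42 + 1/4·-12 + 1/4·23 = 13
E (Max): max(44, 16) = 44
B (Min): min(-11, 13, 44, -4) = -11
G (Max): max(-27, -11) = -11
F (Min): min(-11, -24) = -24
I (Max): max(1, -4, -42) = 1
J (Max): max(9, -47, -8) = 9
H (Min): min(1, 9, -5) = -5
L (Max): max(13, 10) = 13
M (Max): max(31, -31) = 31
K (Min): min(13, 31, 43, -34) = -34
Root (Max): max(-11, -24, -5, -34) = -5

-5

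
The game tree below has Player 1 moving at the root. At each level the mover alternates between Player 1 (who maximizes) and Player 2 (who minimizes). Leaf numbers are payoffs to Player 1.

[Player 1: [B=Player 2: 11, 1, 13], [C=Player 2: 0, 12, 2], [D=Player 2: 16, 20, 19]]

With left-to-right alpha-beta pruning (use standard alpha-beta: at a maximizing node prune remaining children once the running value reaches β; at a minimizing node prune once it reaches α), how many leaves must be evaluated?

B [α=-∞,β=+∞]: v=1
C [α=1,β=+∞]: v=0 after child 1 ≤ α → α-cutoff, skip 2
D [α=1,β=+∞]: v=16
Root [α=-∞,β=+∞]: v=16
Leaves evaluated: 7 of 9.

7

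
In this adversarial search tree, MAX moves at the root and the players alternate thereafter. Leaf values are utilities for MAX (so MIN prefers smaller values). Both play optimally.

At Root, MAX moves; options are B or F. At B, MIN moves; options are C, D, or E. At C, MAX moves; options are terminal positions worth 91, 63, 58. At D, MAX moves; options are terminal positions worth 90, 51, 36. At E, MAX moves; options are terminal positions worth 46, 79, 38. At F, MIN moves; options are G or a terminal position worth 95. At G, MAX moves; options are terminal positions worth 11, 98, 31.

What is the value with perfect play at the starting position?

95

C (MAX): max(91, 63, 58) = 91
D (MAX): max(90, 51, 36) = 90
E (MAX): max(46, 79, 38) = 79
B (MIN): min(91, 90, 79) = 79
G (MAX): max(11, 98, 31) = 98
F (MIN): min(98, 95) = 95
Root (MAX): max(79, 95) = 95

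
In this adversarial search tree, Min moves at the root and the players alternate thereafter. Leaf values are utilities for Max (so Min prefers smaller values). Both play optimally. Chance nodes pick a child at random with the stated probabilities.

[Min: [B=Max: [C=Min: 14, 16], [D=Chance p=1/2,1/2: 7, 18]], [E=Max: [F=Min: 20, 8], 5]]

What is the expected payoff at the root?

8

C (Min): min(14, 16) = 14
D (Chance): 1/2·7 + 1/2·18 = 12.5
B (Max): max(14, 12.5) = 14
F (Min): min(20, 8) = 8
E (Max): max(8, 5) = 8
Root (Min): min(14, 8) = 8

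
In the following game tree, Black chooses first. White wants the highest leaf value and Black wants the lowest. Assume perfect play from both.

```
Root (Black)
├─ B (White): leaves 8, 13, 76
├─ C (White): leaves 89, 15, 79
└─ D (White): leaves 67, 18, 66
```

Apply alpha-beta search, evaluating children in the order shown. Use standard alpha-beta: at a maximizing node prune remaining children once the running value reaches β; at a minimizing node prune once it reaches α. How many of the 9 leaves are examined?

B [α=-∞,β=+∞]: v=76
C [α=-∞,β=76]: v=89 after child 1 ≥ β → β-cutoff, skip 2
D [α=-∞,β=76]: v=67
Root [α=-∞,β=+∞]: v=67
Leaves evaluated: 7 of 9.

7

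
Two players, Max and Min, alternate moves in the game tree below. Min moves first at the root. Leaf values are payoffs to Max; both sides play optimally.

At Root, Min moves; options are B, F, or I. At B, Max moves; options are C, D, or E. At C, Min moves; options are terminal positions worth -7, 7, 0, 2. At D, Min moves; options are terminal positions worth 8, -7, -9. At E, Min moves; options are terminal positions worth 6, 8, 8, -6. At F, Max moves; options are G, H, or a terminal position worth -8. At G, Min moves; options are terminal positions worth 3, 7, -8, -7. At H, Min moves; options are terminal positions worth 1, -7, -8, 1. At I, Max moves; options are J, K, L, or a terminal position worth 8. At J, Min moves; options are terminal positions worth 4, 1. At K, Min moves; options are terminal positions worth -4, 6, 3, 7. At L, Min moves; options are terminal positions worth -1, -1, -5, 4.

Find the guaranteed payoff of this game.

-8

C (Min): min(-7, 7, 0, 2) = -7
D (Min): min(8, -7, -9) = -9
E (Min): min(6, 8, 8, -6) = -6
B (Max): max(-7, -9, -6) = -6
G (Min): min(3, 7, -8, -7) = -8
H (Min): min(1, -7, -8, 1) = -8
F (Max): max(-8, -8, -8) = -8
J (Min): min(4, 1) = 1
K (Min): min(-4, 6, 3, 7) = -4
L (Min): min(-1, -1, -5, 4) = -5
I (Max): max(1, -4, -5, 8) = 8
Root (Min): min(-6, -8, 8) = -8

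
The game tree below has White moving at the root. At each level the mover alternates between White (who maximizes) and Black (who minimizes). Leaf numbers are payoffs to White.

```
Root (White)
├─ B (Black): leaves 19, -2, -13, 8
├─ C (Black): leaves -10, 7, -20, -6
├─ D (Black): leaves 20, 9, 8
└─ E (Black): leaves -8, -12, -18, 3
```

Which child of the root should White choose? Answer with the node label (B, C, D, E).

B (Black): min(19, -2, -13, 8) = -13
C (Black): min(-10, 7, -20, -6) = -20
D (Black): min(20, 9, 8) = 8
E (Black): min(-8, -12, -18, 3) = -18
Root (White): max(-13, -20, 8, -18) = 8
White picks the child with the highest value: D (value 8).

D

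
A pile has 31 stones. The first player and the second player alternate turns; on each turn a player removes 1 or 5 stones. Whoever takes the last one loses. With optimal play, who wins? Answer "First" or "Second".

Second

W/L table (W = player to move can force a win):
i:   0  1  2  3  4  5  6  7  8  9 10 11 12 13 14 15 16 17 18 19 20 21 22 23 24 25 26 27 28 29 30 31
     W  L  W  L  W  L  W  L  W  L  W  L  W  L  W  L  W  L  W  L  W  L  W  L  W  L  W  L  W  L  W  L
Position 31 is L, so the second player wins.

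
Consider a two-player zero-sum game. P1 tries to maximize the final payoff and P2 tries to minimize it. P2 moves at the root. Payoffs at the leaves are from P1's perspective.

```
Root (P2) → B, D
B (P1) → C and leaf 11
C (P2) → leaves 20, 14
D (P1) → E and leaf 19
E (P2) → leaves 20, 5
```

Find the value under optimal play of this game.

C (P2): min(20, 14) = 14
B (P1): max(14, 11) = 14
E (P2): min(20, 5) = 5
D (P1): max(5, 19) = 19
Root (P2): min(14, 19) = 14

14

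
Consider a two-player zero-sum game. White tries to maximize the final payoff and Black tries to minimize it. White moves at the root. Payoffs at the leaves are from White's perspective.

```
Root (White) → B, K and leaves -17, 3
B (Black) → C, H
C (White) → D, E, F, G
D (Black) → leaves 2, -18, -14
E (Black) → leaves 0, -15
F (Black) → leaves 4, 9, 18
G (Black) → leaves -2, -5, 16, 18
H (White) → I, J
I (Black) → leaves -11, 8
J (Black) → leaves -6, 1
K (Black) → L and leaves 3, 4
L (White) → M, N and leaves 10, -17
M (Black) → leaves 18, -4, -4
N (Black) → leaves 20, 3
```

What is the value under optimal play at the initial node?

D (Black): min(2, -18, -14) = -18
E (Black): min(0, -15) = -15
F (Black): min(4, 9, 18) = 4
G (Black): min(-2, -5, 16, 18) = -5
C (White): max(-18, -15, 4, -5) = 4
I (Black): min(-11, 8) = -11
J (Black): min(-6, 1) = -6
H (White): max(-11, -6) = -6
B (Black): min(4, -6) = -6
M (Black): min(18, -4, -4) = -4
N (Black): min(20, 3) = 3
L (White): max(-4, 3, 10, -17) = 10
K (Black): min(10, 3, 4) = 3
Root (White): max(-6, 3, -17, 3) = 3

3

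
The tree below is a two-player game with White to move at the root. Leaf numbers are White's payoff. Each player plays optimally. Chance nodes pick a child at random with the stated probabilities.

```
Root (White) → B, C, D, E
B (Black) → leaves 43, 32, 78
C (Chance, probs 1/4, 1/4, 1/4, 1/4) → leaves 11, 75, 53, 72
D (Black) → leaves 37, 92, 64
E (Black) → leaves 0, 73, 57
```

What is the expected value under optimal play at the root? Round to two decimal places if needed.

B (Black): min(43, 32, 78) = 32
C (Chance): 1/4·11 + 1/4·75 + 1/4·53 + 1/4·72 = 52.75
D (Black): min(37, 92, 64) = 37
E (Black): min(0, 73, 57) = 0
Root (White): max(32, 52.75, 37, 0) = 52.75

52.75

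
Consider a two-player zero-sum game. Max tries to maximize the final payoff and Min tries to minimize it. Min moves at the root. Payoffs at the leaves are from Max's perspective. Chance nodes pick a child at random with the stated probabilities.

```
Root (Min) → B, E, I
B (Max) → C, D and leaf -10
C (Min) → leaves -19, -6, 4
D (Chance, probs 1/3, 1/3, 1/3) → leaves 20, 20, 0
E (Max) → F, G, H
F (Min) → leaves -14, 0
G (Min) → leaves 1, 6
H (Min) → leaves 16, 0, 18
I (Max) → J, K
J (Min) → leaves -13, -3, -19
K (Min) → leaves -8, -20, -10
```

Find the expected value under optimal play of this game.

-19

C (Min): min(-19, -6, 4) = -19
D (Chance): 1/3·20 + 1/3·20 + 1/3·0 = 13.33
B (Max): max(-19, 13.33, -10) = 13.33
F (Min): min(-14, 0) = -14
G (Min): min(1, 6) = 1
H (Min): min(16, 0, 18) = 0
E (Max): max(-14, 1, 0) = 1
J (Min): min(-13, -3, -19) = -19
K (Min): min(-8, -20, -10) = -20
I (Max): max(-19, -20) = -19
Root (Min): min(13.33, 1, -19) = -19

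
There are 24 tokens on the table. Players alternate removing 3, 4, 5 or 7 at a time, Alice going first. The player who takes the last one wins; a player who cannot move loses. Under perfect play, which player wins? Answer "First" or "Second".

First

Positions where the player to move wins (W) vs loses (L):
i:   0  1  2  3  4  5  6  7  8  9 10 11 12 13 14 15 16 17 18 19 20 21 22 23 24
     L  L  L  W  W  W  W  W  W  W  L  L  L  W  W  W  W  W  W  W  L  L  L  W  W
Position 24 is W, so the first player wins.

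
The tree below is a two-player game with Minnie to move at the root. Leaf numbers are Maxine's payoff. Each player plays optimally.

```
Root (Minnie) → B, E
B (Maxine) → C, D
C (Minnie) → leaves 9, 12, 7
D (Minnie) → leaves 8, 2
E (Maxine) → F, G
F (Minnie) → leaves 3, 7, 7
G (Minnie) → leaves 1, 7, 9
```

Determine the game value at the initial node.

3

C (Minnie): min(9, 12, 7) = 7
D (Minnie): min(8, 2) = 2
B (Maxine): max(7, 2) = 7
F (Minnie): min(3, 7, 7) = 3
G (Minnie): min(1, 7, 9) = 1
E (Maxine): max(3, 1) = 3
Root (Minnie): min(7, 3) = 3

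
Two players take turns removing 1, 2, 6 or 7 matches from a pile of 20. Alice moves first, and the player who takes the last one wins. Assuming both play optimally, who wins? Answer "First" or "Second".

Compute winning (W) and losing (L) positions by backward induction:
i:   0  1  2  3  4  5  6  7  8  9 10 11 12 13 14 15 16 17 18 19 20
     L  W  W  L  W  W  W  W  L  W  W  L  W  W  W  W  L  W  W  L  W
Position 20 is W, so the first player wins.

First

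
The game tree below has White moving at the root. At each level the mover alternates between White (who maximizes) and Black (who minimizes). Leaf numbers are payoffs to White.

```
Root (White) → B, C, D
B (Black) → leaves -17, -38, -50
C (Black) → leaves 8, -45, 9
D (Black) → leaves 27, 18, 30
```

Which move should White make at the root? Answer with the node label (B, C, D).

B (Black): min(-17, -38, -50) = -50
C (Black): min(8, -45, 9) = -45
D (Black): min(27, 18, 30) = 18
Root (White): max(-50, -45, 18) = 18
White picks the child with the highest value: D (value 18).

D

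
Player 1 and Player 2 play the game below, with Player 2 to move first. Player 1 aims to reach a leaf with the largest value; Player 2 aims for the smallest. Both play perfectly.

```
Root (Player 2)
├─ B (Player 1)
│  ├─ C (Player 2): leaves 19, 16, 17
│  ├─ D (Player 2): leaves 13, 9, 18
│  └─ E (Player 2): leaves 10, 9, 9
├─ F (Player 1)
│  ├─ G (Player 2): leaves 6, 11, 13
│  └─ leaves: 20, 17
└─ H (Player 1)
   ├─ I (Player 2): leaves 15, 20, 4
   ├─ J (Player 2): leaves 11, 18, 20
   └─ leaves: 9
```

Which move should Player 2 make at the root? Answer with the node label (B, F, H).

H

C (Player 2): min(19, 16, 17) = 16
D (Player 2): min(13, 9, 18) = 9
E (Player 2): min(10, 9, 9) = 9
B (Player 1): max(16, 9, 9) = 16
G (Player 2): min(6, 11, 13) = 6
F (Player 1): max(6, 20, 17) = 20
I (Player 2): min(15, 20, 4) = 4
J (Player 2): min(11, 18, 20) = 11
H (Player 1): max(4, 11, 9) = 11
Root (Player 2): min(16, 20, 11) = 11
Player 2 picks the child with the lowest value: H (value 11).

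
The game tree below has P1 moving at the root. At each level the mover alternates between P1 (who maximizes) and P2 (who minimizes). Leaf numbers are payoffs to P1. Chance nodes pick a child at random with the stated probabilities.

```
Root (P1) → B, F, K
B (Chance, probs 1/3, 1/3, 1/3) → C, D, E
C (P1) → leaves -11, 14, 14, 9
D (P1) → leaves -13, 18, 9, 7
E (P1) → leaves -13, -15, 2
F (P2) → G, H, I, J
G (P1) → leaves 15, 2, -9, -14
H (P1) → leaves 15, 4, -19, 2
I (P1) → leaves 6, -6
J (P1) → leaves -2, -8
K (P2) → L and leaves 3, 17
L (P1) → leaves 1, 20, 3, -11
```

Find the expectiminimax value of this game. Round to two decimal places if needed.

11.33

C (P1): max(-11, 14, 14, 9) = 14
D (P1): max(-13, 18, 9, 7) = 18
E (P1): max(-13, -15, 2) = 2
B (Chance): 1/3·14 + 1/3·18 + 1/3·2 = 11.33
G (P1): max(15, 2, -9, -14) = 15
H (P1): max(15, 4, -19, 2) = 15
I (P1): max(6, -6) = 6
J (P1): max(-2, -8) = -2
F (P2): min(15, 15, 6, -2) = -2
L (P1): max(1, 20, 3, -11) = 20
K (P2): min(20, 3, 17) = 3
Root (P1): max(11.33, -2, 3) = 11.33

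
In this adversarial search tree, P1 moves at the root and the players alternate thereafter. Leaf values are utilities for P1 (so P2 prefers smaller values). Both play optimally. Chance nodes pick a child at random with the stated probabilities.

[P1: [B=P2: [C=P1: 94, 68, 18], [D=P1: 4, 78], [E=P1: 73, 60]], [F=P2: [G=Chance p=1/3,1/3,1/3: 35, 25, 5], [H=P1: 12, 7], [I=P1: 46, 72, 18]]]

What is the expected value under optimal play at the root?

73

C (P1): max(94, 68, 18) = 94
D (P1): max(4, 78) = 78
E (P1): max(73, 60) = 73
B (P2): min(94, 78, 73) = 73
G (Chance): 1/3·35 + 1/3·25 + 1/3·5 = 21.67
H (P1): max(12, 7) = 12
I (P1): max(46, 72, 18) = 72
F (P2): min(21.67, 12, 72) = 12
Root (P1): max(73, 12) = 73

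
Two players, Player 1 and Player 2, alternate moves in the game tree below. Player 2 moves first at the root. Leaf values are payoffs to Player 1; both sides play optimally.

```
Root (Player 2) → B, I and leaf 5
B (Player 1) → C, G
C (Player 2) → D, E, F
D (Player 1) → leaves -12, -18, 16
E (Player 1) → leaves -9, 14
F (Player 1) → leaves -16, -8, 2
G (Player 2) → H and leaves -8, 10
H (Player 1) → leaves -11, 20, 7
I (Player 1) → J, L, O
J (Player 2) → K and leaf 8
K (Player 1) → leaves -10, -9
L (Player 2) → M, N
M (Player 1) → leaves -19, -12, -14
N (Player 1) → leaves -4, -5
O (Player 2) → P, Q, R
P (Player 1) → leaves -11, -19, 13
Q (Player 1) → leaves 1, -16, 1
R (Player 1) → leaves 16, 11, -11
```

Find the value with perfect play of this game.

1

D (Player 1): max(-12, -18, 16) = 16
E (Player 1): max(-9, 14) = 14
F (Player 1): max(-16, -8, 2) = 2
C (Player 2): min(16, 14, 2) = 2
H (Player 1): max(-11, 20, 7) = 20
G (Player 2): min(20, -8, 10) = -8
B (Player 1): max(2, -8) = 2
K (Player 1): max(-10, -9) = -9
J (Player 2): min(-9, 8) = -9
M (Player 1): max(-19, -12, -14) = -12
N (Player 1): max(-4, -5) = -4
L (Player 2): min(-12, -4) = -12
P (Player 1): max(-11, -19, 13) = 13
Q (Player 1): max(1, -16, 1) = 1
R (Player 1): max(16, 11, -11) = 16
O (Player 2): min(13, 1, 16) = 1
I (Player 1): max(-9, -12, 1) = 1
Root (Player 2): min(2, 1, 5) = 1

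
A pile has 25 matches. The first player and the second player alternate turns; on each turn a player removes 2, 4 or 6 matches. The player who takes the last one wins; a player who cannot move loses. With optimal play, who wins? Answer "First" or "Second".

Second

i:   0  1  2  3  4  5  6  7  8  9 10 11 12 13 14 15 16 17 18 19 20 21 22 23 24 25
     L  L  W  W  W  W  W  W  L  L  W  W  W  W  W  W  L  L  W  W  W  W  W  W  L  L
Position 25 is L, so the second player wins.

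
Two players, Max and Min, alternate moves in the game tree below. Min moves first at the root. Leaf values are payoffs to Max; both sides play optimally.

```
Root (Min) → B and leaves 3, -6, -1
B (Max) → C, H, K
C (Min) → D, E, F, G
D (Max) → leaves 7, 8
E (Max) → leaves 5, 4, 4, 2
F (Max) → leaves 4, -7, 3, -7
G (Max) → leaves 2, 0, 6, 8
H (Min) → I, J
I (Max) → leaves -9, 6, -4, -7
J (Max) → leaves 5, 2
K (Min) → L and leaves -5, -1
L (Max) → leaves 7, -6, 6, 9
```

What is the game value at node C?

4

D: max(7, 8) = 8
E: max(5, 4, 4, 2) = 5
F: max(4, -7, 3, -7) = 4
G: max(2, 0, 6, 8) = 8
C: min(8, 5, 4, 8) = 4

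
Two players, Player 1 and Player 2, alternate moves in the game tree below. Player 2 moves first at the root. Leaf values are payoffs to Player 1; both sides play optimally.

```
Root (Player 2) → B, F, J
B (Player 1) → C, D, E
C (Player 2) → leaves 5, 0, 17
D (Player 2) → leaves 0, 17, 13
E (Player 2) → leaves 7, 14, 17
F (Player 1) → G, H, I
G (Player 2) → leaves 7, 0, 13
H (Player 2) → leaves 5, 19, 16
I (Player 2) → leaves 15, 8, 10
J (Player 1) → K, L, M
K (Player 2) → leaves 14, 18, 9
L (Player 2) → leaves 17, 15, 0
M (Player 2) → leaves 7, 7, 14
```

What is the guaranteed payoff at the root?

C (Player 2): min(5, 0, 17) = 0
D (Player 2): min(0, 17, 13) = 0
E (Player 2): min(7, 14, 17) = 7
B (Player 1): max(0, 0, 7) = 7
G (Player 2): min(7, 0, 13) = 0
H (Player 2): min(5, 19, 16) = 5
I (Player 2): min(15, 8, 10) = 8
F (Player 1): max(0, 5, 8) = 8
K (Player 2): min(14, 18, 9) = 9
L (Player 2): min(17, 15, 0) = 0
M (Player 2): min(7, 7, 14) = 7
J (Player 1): max(9, 0, 7) = 9
Root (Player 2): min(7, 8, 9) = 7

7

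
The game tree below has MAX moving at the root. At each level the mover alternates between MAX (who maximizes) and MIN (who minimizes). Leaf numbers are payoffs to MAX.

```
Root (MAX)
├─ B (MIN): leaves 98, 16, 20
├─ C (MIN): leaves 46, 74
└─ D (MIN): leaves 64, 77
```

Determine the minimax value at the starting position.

64

B (MIN): min(98, 16, 20) = 16
C (MIN): min(46, 74) = 46
D (MIN): min(64, 77) = 64
Root (MAX): max(16, 46, 64) = 64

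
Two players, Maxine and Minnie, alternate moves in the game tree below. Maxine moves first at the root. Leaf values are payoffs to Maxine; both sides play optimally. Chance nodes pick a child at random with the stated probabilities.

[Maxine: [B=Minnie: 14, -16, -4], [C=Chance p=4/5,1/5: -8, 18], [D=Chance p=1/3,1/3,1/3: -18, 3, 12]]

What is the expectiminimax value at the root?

-1

B (Minnie): min(14, -16, -4) = -16
C (Chance): 4/5·-8 + 1/5·18 = -2.8
D (Chance): 1/3·-18 + 1/3·3 + 1/3·12 = -1
Root (Maxine): max(-16, -2.8, -1) = -1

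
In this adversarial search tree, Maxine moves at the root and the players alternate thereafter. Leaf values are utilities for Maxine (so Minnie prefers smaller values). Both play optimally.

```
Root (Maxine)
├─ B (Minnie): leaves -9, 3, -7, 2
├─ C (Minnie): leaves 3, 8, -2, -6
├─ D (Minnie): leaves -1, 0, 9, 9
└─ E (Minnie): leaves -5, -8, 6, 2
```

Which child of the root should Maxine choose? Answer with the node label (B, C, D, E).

D

B (Minnie): min(-9, 3, -7, 2) = -9
C (Minnie): min(3, 8, -2, -6) = -6
D (Minnie): min(-1, 0, 9, 9) = -1
E (Minnie): min(-5, -8, 6, 2) = -8
Root (Maxine): max(-9, -6, -1, -8) = -1
Maxine picks the child with the highest value: D (value -1).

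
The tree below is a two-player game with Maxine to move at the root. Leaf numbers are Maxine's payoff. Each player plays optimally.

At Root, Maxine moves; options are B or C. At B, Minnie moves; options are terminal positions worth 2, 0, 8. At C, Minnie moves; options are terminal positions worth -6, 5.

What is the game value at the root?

B (Minnie): min(2, 0, 8) = 0
C (Minnie): min(-6, 5) = -6
Root (Maxine): max(0, -6) = 0

0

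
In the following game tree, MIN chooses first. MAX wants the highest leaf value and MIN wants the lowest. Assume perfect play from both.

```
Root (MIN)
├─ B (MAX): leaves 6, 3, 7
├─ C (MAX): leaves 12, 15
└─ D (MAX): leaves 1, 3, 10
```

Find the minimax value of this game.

7

B (MAX): max(6, 3, 7) = 7
C (MAX): max(12, 15) = 15
D (MAX): max(1, 3, 10) = 10
Root (MIN): min(7, 15, 10) = 7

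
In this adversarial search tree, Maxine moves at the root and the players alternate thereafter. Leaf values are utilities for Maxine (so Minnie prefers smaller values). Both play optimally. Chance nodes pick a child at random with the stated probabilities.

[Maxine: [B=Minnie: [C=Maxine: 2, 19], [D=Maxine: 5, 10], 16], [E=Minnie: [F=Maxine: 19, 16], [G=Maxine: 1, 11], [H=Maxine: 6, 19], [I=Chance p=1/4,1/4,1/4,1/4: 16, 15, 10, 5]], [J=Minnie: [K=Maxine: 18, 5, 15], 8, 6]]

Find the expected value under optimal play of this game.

C (Maxine): max(2, 19) = 19
D (Maxine): max(5, 10) = 10
B (Minnie): min(19, 10, 16) = 10
F (Maxine): max(19, 16) = 19
G (Maxine): max(1, 11) = 11
H (Maxine): max(6, 19) = 19
I (Chance): 1/4·16 + 1/4·15 + 1/4·10 + 1/4·5 = 11.5
E (Minnie): min(19, 11, 19, 11.5) = 11
K (Maxine): max(18, 5, 15) = 18
J (Minnie): min(18, 8, 6) = 6
Root (Maxine): max(10, 11, 6) = 11

11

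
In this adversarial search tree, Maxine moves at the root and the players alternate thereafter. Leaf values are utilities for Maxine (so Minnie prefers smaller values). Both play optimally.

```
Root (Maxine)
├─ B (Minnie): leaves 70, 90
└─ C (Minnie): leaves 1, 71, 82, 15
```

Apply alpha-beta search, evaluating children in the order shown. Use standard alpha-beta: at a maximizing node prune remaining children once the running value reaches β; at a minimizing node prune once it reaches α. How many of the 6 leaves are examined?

B [α=-∞,β=+∞]: v=70
C [α=70,β=+∞]: v=1 after child 1 ≤ α → α-cutoff, skip 3
Root [α=-∞,β=+∞]: v=70
Leaves evaluated: 3 of 6.

3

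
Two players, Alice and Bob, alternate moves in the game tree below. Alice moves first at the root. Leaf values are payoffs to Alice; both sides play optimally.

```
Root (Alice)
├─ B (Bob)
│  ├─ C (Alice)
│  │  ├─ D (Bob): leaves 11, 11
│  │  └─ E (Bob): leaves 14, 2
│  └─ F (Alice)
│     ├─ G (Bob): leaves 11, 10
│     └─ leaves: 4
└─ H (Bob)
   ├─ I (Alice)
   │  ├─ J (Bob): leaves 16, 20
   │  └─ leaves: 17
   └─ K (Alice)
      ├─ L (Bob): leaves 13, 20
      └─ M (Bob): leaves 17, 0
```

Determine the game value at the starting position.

D (Bob): min(11, 11) = 11
E (Bob): min(14, 2) = 2
C (Alice): max(11, 2) = 11
G (Bob): min(11, 10) = 10
F (Alice): max(10, 4) = 10
B (Bob): min(11, 10) = 10
J (Bob): min(16, 20) = 16
I (Alice): max(16, 17) = 17
L (Bob): min(13, 20) = 13
M (Bob): min(17, 0) = 0
K (Alice): max(13, 0) = 13
H (Bob): min(17, 13) = 13
Root (Alice): max(10, 13) = 13

13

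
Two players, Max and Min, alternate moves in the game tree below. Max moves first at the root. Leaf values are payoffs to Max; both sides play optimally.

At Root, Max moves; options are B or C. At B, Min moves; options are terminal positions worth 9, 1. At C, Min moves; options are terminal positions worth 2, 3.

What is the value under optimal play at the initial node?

2

B (Min): min(9, 1) = 1
C (Min): min(2, 3) = 2
Root (Max): max(1, 2) = 2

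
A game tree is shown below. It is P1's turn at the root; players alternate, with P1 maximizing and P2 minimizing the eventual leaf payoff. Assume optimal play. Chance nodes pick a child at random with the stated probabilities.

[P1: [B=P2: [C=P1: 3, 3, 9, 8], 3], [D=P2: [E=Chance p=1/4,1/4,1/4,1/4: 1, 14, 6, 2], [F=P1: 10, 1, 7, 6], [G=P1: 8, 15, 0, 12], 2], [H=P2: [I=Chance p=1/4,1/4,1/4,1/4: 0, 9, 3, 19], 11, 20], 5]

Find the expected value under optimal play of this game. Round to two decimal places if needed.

C (P1): max(3, 3, 9, 8) = 9
B (P2): min(9, 3) = 3
E (Chance): 1/4·1 + 1/4·14 + 1/4·6 + 1/4·2 = 5.75
F (P1): max(10, 1, 7, 6) = 10
G (P1): max(8, 15, 0, 12) = 15
D (P2): min(5.75, 10, 15, 2) = 2
I (Chance): 1/4·0 + 1/4·9 + 1/4·3 + 1/4·19 = 7.75
H (P2): min(7.75, 11, 20) = 7.75
Root (P1): max(3, 2, 7.75, 5) = 7.75

7.75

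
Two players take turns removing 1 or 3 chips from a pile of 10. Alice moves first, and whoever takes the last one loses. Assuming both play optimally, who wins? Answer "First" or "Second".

Positions where the player to move wins (W) vs loses (L):
i:   0  1  2  3  4  5  6  7  8  9 10
     W  L  W  L  W  L  W  L  W  L  W
Position 10 is W, so the first player wins.

First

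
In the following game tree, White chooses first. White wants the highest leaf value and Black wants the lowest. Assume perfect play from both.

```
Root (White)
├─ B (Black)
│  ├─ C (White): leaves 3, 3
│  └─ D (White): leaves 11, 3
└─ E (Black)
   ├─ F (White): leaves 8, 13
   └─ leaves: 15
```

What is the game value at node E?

F: max(8, 13) = 13
E: min(13, 15) = 13

13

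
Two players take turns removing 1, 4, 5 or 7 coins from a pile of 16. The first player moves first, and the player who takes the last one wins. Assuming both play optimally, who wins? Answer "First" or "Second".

Second

Compute winning (W) and losing (L) positions by backward induction:
i:   0  1  2  3  4  5  6  7  8  9 10 11 12 13 14 15 16
     L  W  L  W  W  W  W  W  L  W  L  W  W  W  W  W  L
Position 16 is L, so the second player wins.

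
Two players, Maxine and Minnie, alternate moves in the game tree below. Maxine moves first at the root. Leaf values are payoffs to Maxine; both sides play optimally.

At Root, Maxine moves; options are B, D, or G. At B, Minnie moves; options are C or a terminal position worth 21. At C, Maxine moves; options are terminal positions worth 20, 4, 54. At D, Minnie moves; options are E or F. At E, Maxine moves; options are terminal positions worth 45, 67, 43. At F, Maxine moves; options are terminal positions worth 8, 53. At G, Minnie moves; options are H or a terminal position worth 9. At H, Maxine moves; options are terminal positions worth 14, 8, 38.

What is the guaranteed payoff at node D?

53

E: max(45, 67, 43) = 67
F: max(8, 53) = 53
D: min(67, 53) = 53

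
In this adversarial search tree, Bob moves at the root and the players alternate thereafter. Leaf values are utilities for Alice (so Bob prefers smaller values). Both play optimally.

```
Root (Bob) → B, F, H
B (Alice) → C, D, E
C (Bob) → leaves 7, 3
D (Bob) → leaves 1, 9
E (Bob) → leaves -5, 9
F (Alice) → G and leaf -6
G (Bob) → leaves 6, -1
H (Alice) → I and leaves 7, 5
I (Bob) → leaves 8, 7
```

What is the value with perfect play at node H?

7

I: min(8, 7) = 7
H: max(7, 7, 5) = 7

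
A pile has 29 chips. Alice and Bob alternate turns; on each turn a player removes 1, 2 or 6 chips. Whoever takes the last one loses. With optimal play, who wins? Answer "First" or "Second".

W/L table (W = player to move can force a win):
i:   0  1  2  3  4  5  6  7  8  9 10 11 12 13 14 15 16 17 18 19 20 21 22 23 24 25 26 27 28 29
     W  L  W  W  L  W  W  W  L  W  W  L  W  W  W  L  W  W  L  W  W  W  L  W  W  L  W  W  W  L
Position 29 is L, so the second player wins.

Second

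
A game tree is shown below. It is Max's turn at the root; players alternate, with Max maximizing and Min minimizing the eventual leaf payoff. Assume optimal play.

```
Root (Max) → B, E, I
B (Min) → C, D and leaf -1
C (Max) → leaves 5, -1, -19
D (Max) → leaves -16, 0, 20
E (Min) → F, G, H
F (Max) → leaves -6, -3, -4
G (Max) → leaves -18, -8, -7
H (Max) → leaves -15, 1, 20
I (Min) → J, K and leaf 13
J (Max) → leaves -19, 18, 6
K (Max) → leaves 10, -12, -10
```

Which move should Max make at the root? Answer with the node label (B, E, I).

C (Max): max(5, -1, -19) = 5
D (Max): max(-16, 0, 20) = 20
B (Min): min(5, 20, -1) = -1
F (Max): max(-6, -3, -4) = -3
G (Max): max(-18, -8, -7) = -7
H (Max): max(-15, 1, 20) = 20
E (Min): min(-3, -7, 20) = -7
J (Max): max(-19, 18, 6) = 18
K (Max): max(10, -12, -10) = 10
I (Min): min(18, 10, 13) = 10
Root (Max): max(-1, -7, 10) = 10
Max picks the child with the highest value: I (value 10).

I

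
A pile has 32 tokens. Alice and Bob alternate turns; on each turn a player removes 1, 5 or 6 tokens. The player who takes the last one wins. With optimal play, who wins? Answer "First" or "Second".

Mark each pile size as W (mover wins) or L (mover loses):
i:   0  1  2  3  4  5  6  7  8  9 10 11 12 13 14 15 16 17 18 19 20 21 22 23 24 25 26 27 28 29 30 31 32
     L  W  L  W  L  W  W  W  W  W  W  L  W  L  W  L  W  W  W  W  W  W  L  W  L  W  L  W  W  W  W  W  W
Position 32 is W, so the first player wins.

First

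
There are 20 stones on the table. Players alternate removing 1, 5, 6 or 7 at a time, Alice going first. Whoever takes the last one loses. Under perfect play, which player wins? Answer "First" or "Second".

Mark each pile size as W (mover wins) or L (mover loses):
i:   0  1  2  3  4  5  6  7  8  9 10 11 12 13 14 15 16 17 18 19 20
     W  L  W  L  W  L  W  W  W  W  W  W  W  L  W  L  W  L  W  W  W
Position 20 is W, so the first player wins.

First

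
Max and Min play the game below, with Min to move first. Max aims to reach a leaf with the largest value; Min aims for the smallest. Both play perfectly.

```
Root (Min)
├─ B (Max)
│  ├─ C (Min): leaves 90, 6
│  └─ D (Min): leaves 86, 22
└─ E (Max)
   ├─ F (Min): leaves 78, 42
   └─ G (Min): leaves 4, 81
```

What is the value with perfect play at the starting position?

C (Min): min(90, 6) = 6
D (Min): min(86, 22) = 22
B (Max): max(6, 22) = 22
F (Min): min(78, 42) = 42
G (Min): min(4, 81) = 4
E (Max): max(42, 4) = 42
Root (Min): min(22, 42) = 22

22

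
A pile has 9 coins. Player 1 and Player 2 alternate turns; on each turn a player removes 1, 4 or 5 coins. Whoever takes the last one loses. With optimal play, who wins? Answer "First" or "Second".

Second

Compute winning (W) and losing (L) positions by backward induction:
i:   0  1  2  3  4  5  6  7  8  9
     W  L  W  L  W  W  W  W  W  L
Position 9 is L, so the second player wins.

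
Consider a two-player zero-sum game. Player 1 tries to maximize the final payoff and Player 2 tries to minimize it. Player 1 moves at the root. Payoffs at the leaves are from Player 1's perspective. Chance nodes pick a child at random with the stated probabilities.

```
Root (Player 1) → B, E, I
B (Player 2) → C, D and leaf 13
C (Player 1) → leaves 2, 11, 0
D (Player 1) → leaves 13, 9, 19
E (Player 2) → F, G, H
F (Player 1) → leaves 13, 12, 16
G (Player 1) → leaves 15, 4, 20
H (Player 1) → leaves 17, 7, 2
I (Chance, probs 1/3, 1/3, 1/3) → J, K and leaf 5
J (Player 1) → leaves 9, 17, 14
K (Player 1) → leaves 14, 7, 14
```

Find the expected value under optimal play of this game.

C (Player 1): max(2, 11, 0) = 11
D (Player 1): max(13, 9, 19) = 19
B (Player 2): min(11, 19, 13) = 11
F (Player 1): max(13, 12, 16) = 16
G (Player 1): max(15, 4, 20) = 20
H (Player 1): max(17, 7, 2) = 17
E (Player 2): min(16, 20, 17) = 16
J (Player 1): max(9, 17, 14) = 17
K (Player 1): max(14, 7, 14) = 14
I (Chance): 1/3·17 + 1/3·14 + 1/3·5 = 12
Root (Player 1): max(11, 16, 12) = 16

16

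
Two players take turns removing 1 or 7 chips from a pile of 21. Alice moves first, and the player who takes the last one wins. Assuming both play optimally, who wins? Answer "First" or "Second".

Positions where the player to move wins (W) vs loses (L):
i:   0  1  2  3  4  5  6  7  8  9 10 11 12 13 14 15 16 17 18 19 20 21
     L  W  L  W  L  W  L  W  L  W  L  W  L  W  L  W  L  W  L  W  L  W
Position 21 is W, so the first player wins.

First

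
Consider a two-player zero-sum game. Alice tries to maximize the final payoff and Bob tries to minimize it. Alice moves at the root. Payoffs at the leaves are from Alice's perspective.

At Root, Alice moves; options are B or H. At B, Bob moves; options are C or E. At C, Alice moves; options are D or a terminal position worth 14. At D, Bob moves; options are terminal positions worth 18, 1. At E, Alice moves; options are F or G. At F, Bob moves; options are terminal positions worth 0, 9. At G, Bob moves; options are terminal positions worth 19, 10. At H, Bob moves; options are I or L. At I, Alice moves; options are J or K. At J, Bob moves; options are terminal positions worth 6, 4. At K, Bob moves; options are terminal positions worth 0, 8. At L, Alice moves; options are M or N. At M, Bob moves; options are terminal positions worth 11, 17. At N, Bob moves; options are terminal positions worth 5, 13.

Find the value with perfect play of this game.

D (Bob): min(18, 1) = 1
C (Alice): max(1, 14) = 14
F (Bob): min(0, 9) = 0
G (Bob): min(19, 10) = 10
E (Alice): max(0, 10) = 10
B (Bob): min(14, 10) = 10
J (Bob): min(6, 4) = 4
K (Bob): min(0, 8) = 0
I (Alice): max(4, 0) = 4
M (Bob): min(11, 17) = 11
N (Bob): min(5, 13) = 5
L (Alice): max(11, 5) = 11
H (Bob): min(4, 11) = 4
Root (Alice): max(10, 4) = 10

10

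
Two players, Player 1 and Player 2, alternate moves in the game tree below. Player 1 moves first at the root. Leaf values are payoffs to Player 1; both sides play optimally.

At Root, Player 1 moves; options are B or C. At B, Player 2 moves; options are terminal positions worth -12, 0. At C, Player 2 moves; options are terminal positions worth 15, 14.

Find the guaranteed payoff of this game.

14

B (Player 2): min(-12, 0) = -12
C (Player 2): min(15, 14) = 14
Root (Player 1): max(-12, 14) = 14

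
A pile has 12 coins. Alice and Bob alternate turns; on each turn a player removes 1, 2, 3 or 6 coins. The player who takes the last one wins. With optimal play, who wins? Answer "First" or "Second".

Second

i:   0  1  2  3  4  5  6  7  8  9 10 11 12
     L  W  W  W  L  W  W  W  L  W  W  W  L
Position 12 is L, so the second player wins.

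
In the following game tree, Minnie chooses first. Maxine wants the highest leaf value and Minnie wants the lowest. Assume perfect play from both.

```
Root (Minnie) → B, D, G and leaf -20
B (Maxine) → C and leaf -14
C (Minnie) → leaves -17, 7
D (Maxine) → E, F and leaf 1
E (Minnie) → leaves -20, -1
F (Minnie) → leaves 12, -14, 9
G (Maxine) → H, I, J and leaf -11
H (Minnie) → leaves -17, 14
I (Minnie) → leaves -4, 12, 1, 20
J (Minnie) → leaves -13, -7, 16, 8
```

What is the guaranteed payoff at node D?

E: min(-20, -1) = -20
F: min(12, -14, 9) = -14
D: max(-20, -14, 1) = 1

1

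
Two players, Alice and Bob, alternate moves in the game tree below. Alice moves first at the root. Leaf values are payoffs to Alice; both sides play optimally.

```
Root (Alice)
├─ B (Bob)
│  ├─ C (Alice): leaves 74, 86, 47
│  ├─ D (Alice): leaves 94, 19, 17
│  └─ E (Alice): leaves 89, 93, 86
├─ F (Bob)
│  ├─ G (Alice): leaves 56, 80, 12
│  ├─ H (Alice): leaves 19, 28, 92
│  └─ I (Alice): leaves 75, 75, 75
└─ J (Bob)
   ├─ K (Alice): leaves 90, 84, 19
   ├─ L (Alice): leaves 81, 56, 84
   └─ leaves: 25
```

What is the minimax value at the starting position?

C (Alice): max(74, 86, 47) = 86
D (Alice): max(94, 19, 17) = 94
E (Alice): max(89, 93, 86) = 93
B (Bob): min(86, 94, 93) = 86
G (Alice): max(56, 80, 12) = 80
H (Alice): max(19, 28, 92) = 92
I (Alice): max(75, 75, 75) = 75
F (Bob): min(80, 92, 75) = 75
K (Alice): max(90, 84, 19) = 90
L (Alice): max(81, 56, 84) = 84
J (Bob): min(90, 84, 25) = 25
Root (Alice): max(86, 75, 25) = 86

86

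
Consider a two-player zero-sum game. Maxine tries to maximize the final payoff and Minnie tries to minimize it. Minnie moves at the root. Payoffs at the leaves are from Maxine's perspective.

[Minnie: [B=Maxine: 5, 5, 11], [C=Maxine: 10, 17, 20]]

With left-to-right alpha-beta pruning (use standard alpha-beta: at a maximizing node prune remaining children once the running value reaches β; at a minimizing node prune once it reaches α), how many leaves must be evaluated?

5

B [α=-∞,β=+∞]: v=11
C [α=-∞,β=11]: v=17 after child 2 ≥ β → β-cutoff, skip 1
Root [α=-∞,β=+∞]: v=11
Leaves evaluated: 5 of 6.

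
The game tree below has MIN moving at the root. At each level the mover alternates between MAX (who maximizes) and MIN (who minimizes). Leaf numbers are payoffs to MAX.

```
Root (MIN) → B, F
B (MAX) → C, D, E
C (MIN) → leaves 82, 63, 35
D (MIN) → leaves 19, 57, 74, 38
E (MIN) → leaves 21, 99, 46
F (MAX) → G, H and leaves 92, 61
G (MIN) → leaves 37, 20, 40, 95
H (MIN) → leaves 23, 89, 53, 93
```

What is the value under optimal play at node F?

G: min(37, 20, 40, 95) = 20
H: min(23, 89, 53, 93) = 23
F: max(20, 23, 92, 61) = 92

92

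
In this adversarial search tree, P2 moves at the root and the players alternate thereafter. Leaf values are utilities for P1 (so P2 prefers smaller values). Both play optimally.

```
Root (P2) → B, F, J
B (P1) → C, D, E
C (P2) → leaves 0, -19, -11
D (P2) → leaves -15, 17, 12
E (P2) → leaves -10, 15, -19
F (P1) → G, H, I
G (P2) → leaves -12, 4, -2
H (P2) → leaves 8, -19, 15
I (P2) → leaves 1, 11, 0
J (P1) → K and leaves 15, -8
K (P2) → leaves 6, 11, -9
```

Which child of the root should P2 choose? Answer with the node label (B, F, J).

B

C (P2): min(0, -19, -11) = -19
D (P2): min(-15, 17, 12) = -15
E (P2): min(-10, 15, -19) = -19
B (P1): max(-19, -15, -19) = -15
G (P2): min(-12, 4, -2) = -12
H (P2): min(8, -19, 15) = -19
I (P2): min(1, 11, 0) = 0
F (P1): max(-12, -19, 0) = 0
K (P2): min(6, 11, -9) = -9
J (P1): max(-9, 15, -8) = 15
Root (P2): min(-15, 0, 15) = -15
P2 picks the child with the lowest value: B (value -15).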